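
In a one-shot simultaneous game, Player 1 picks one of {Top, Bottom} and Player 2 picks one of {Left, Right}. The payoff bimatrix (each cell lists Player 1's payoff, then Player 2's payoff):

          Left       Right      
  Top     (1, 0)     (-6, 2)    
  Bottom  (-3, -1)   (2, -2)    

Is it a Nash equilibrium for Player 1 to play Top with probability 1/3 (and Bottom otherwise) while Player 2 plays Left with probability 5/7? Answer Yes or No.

Given Player 2's mix q = 5/7, Player 1's payoff from Top is -1 but from Bottom is -11/7. Player 1 strictly prefers Top, so Player 1 would not mix.
So the proposed profile is not a Nash equilibrium.

No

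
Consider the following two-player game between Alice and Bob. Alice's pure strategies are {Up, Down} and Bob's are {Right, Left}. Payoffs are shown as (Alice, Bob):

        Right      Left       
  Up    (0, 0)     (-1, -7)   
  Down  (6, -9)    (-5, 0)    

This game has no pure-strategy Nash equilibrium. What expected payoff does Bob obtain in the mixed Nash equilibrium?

-63/16

Bob's indifference between Right and Left determines Alice's mixing probability p:
  Bob's payoff from Right: p·0 + (1−p)·(-9) = 9p - 9
  Bob's payoff from Left: p·(-7) + (1−p)·0 = -7p
  9p - 9 = -7p  ⇒  16p = 9  ⇒  p = 9/16.
At equilibrium Bob is indifferent across columns, so Bob's payoff equals the payoff from Right: (9/16)·0 + (7/16)·(-9) = -63/16.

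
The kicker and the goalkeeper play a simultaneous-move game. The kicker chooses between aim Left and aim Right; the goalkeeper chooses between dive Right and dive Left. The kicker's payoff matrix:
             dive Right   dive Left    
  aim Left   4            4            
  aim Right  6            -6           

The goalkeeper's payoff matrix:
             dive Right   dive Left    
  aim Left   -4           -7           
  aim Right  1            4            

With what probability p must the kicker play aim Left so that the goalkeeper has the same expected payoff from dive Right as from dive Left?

p = 1/2

In a mixed equilibrium the goalkeeper is indifferent between dive Right and dive Left; this condition fixes p.
  the goalkeeper's payoff from dive Right: p·(-4) + (1−p)·1 = -5p + 1
  the goalkeeper's payoff from dive Left: p·(-7) + (1−p)·4 = -11p + 4
  -5p + 1 = -11p + 4  ⇒  6p = 3  ⇒  p = 1/2.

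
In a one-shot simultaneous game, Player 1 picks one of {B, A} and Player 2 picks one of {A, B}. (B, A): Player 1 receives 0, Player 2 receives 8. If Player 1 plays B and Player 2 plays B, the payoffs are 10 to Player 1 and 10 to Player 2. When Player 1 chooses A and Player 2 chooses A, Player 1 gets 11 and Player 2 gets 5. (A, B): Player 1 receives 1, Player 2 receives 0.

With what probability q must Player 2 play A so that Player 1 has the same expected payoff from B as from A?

For Player 1 to be willing to mix, Player 1 must be indifferent between B and A, which pins down Player 2's mix.
  Player 1's payoff to B: q·0 + (1−q)·10 = -10q + 10
  Player 1's payoff to A: q·11 + (1−q)·1 = 10q + 1
  -10q + 10 = 10q + 1  ⇒  -20q = -9  ⇒  q = 9/20.

q = 9/20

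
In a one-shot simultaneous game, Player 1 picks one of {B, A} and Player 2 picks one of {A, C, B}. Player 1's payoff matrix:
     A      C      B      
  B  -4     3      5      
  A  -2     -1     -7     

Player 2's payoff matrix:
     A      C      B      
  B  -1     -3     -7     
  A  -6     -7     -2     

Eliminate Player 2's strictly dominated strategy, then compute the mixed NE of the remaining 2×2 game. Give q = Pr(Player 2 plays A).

q = 6/7

Player 2's strategy C is strictly dominated by A: -1 > -3 and -6 > -7. Eliminate C.
Player 1's indifference between B and A determines Player 2's mixing probability q:
  Player 1's payoff to B: q·(-4) + (1−q)·5 = -9q + 5
  Player 1's payoff to A: q·(-2) + (1−q)·(-7) = 5q - 7
  -9q + 5 = 5q - 7  ⇒  -14q = -12  ⇒  q = 6/7.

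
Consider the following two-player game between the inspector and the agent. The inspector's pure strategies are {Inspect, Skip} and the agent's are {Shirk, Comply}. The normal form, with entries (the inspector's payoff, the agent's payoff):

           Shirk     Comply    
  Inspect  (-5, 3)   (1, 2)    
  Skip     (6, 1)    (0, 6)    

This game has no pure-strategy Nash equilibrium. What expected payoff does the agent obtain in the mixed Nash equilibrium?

The inspector's mix must leave the agent indifferent between Shirk and Comply.
  the agent's payoff from Shirk: p·3 + (1−p)·1 = 2p + 1
  the agent's payoff from Comply: p·2 + (1−p)·6 = -4p + 6
  2p + 1 = -4p + 6  ⇒  6p = 5  ⇒  p = 5/6.
At equilibrium the agent is indifferent across columns, so the agent's payoff equals the payoff from Shirk: (5/6)·3 + (1/6)·1 = 8/3.

8/3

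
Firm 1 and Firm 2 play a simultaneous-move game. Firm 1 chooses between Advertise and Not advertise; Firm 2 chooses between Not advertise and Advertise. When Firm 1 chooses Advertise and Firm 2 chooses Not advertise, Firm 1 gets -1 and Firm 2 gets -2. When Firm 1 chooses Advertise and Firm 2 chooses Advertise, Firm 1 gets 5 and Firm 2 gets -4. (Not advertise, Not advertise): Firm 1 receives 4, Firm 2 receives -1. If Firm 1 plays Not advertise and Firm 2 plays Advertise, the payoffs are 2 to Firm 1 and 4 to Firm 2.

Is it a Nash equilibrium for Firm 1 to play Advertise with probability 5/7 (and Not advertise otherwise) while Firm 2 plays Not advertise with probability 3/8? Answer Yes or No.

Check Firm 2's indifference given Firm 1's mix p = 5/7:
  payoff from Not advertise = -12/7; payoff from Advertise = -12/7 — equal.
Check Firm 1's indifference given Firm 2's mix q = 3/8:
  payoff from Advertise = 11/4; payoff from Not advertise = 11/4 — equal.
Both players are indifferent, so neither can profitably deviate.

Yes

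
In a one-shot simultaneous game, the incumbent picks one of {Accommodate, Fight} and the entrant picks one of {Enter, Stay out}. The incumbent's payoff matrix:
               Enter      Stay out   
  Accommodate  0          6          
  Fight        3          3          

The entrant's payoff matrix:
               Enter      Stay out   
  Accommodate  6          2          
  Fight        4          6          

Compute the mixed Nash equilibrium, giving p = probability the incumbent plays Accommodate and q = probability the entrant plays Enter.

The incumbent's mix must leave the entrant indifferent between Enter and Stay out.
  the entrant's payoff to Enter: p·6 + (1−p)·4 = 2p + 4
  the entrant's payoff to Stay out: p·2 + (1−p)·6 = -4p + 6
  2p + 4 = -4p + 6  ⇒  6p = 2  ⇒  p = 1/3.
In a mixed equilibrium the incumbent is indifferent between Accommodate and Fight; this condition fixes q.
  the incumbent's expected payoff from Accommodate: q·0 + (1−q)·6 = -6q + 6
  the incumbent's expected payoff from Fight: q·3 + (1−q)·3 = 3
  -6q + 6 = 3  ⇒  -6q = -3  ⇒  q = 1/2.

p = 1/3, q = 1/2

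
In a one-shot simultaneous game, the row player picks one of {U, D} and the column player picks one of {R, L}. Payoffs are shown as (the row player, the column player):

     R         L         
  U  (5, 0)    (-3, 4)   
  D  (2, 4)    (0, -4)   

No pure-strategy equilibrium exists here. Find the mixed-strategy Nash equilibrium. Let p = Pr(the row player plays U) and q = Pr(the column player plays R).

p = 2/3, q = 1/2

The row player's mix must leave the column player indifferent between R and L.
  the column player's expected payoff from R: p·0 + (1−p)·4 = -4p + 4
  the column player's expected payoff from L: p·4 + (1−p)·(-4) = 8p - 4
  -4p + 4 = 8p - 4  ⇒  -12p = -8  ⇒  p = 2/3.
For the row player to be willing to mix, the row player must be indifferent between U and D, which pins down the column player's mix.
  the row player's expected payoff from U: q·5 + (1−q)·(-3) = 8q - 3
  the row player's expected payoff from D: q·2 + (1−q)·0 = 2q
  8q - 3 = 2q  ⇒  6q = 3  ⇒  q = 1/2.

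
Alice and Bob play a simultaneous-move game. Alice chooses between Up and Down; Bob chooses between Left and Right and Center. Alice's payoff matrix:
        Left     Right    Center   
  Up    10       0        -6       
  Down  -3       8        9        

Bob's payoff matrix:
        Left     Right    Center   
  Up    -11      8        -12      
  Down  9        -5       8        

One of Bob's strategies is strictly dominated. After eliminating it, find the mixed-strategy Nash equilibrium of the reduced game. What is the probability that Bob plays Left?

Bob's strategy Center is strictly dominated by Left: -11 > -12 and 9 > 8. Eliminate Center.
For Alice to be willing to mix, Alice must be indifferent between Up and Down, which pins down Bob's mix.
  Alice's expected payoff from Up: q·10 + (1−q)·0 = 10q
  Alice's expected payoff from Down: q·(-3) + (1−q)·8 = -11q + 8
  10q = -11q + 8  ⇒  21q = 8  ⇒  q = 8/21.

q = 8/21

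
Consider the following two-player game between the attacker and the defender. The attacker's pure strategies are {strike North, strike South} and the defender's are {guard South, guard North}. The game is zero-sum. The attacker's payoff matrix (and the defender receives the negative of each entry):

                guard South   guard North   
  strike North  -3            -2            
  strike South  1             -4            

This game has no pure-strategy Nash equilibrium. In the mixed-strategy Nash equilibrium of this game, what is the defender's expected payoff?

7/3

In a mixed equilibrium the defender is indifferent between guard South and guard North; this condition fixes p.
  the defender's payoff to guard South: p·3 + (1−p)·(-1) = 4p - 1
  the defender's payoff to guard North: p·2 + (1−p)·4 = -2p + 4
  4p - 1 = -2p + 4  ⇒  6p = 5  ⇒  p = 5/6.
At equilibrium the defender is indifferent across columns, so the defender's payoff equals the payoff from guard South: (5/6)·3 + (1/6)·(-1) = 7/3.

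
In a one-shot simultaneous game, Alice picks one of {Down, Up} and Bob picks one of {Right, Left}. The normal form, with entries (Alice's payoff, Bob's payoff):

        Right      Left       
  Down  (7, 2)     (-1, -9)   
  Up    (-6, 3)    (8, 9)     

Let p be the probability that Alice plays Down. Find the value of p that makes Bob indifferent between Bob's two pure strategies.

In a mixed equilibrium Bob is indifferent between Right and Left; this condition fixes p.
  Bob's payoff to Right: p·2 + (1−p)·3 = -p + 3
  Bob's payoff to Left: p·(-9) + (1−p)·9 = -18p + 9
  -p + 3 = -18p + 9  ⇒  17p = 6  ⇒  p = 6/17.

p = 6/17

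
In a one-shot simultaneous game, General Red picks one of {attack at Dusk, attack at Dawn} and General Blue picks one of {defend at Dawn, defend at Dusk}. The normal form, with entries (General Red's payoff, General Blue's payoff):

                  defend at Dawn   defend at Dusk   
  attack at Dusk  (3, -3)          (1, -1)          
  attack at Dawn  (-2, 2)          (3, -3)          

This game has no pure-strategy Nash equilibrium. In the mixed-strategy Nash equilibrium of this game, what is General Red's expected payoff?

11/7

For General Red to be willing to mix, General Red must be indifferent between attack at Dusk and attack at Dawn, which pins down General Blue's mix.
  General Red's expected payoff from attack at Dusk: q·3 + (1−q)·1 = 2q + 1
  General Red's expected payoff from attack at Dawn: q·(-2) + (1−q)·3 = -5q + 3
  2q + 1 = -5q + 3  ⇒  7q = 2  ⇒  q = 2/7.
At equilibrium General Red is indifferent across rows, so General Red's payoff equals the payoff from attack at Dusk: (2/7)·3 + (5/7)·1 = 11/7.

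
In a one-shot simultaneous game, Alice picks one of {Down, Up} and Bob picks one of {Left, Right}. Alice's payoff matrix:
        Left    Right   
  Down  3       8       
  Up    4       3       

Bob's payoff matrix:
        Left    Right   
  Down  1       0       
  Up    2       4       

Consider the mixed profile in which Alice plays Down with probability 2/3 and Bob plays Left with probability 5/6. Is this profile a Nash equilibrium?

Yes

Check Bob's indifference given Alice's mix p = 2/3:
  payoff from Left = 4/3; payoff from Right = 4/3 — equal.
Check Alice's indifference given Bob's mix q = 5/6:
  payoff from Down = 23/6; payoff from Up = 23/6 — equal.
Both players are indifferent, so neither can profitably deviate.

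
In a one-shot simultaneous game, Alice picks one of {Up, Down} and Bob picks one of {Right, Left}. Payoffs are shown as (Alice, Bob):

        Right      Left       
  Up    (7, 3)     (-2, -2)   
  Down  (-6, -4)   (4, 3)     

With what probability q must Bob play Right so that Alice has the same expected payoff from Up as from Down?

q = 6/19

Bob's mix must leave Alice indifferent between Up and Down.
  Alice's expected payoff from Up: q·7 + (1−q)·(-2) = 9q - 2
  Alice's expected payoff from Down: q·(-6) + (1−q)·4 = -10q + 4
  9q - 2 = -10q + 4  ⇒  19q = 6  ⇒  q = 6/19.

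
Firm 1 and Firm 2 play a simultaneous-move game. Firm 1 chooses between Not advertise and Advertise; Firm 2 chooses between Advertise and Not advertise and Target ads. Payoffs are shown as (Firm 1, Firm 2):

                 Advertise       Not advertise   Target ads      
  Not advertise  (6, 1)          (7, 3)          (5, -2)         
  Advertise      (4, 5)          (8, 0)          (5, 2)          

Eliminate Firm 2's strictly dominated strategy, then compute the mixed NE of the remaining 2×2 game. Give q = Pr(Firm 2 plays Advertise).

q = 1/3

Firm 2's strategy Target ads is strictly dominated by Advertise: 1 > -2 and 5 > 2. Eliminate Target ads.
Firm 2's mix must leave Firm 1 indifferent between Not advertise and Advertise.
  Firm 1's payoff from Not advertise: q·6 + (1−q)·7 = -q + 7
  Firm 1's payoff from Advertise: q·4 + (1−q)·8 = -4q + 8
  -q + 7 = -4q + 8  ⇒  3q = 1  ⇒  q = 1/3.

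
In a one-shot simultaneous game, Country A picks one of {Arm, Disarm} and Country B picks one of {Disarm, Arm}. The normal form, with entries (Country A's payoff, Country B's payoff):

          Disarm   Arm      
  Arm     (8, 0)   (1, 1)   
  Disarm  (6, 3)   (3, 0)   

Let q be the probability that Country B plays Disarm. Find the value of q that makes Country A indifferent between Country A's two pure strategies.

q = 1/2

Set Country A's expected payoff from Arm equal to that from Disarm:
  Country A's payoff from Arm: q·8 + (1−q)·1 = 7q + 1
  Country A's payoff from Disarm: q·6 + (1−q)·3 = 3q + 3
  7q + 1 = 3q + 3  ⇒  4q = 2  ⇒  q = 1/2.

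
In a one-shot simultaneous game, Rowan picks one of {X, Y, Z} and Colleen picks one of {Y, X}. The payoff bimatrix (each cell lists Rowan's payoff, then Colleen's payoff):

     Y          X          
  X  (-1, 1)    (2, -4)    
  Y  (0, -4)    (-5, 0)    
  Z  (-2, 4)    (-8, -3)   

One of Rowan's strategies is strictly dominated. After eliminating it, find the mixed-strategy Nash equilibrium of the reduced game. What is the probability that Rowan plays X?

Rowan's strategy Z is strictly dominated by Y: 0 > -2 and -5 > -8. Eliminate Z.
Colleen's indifference between Y and X determines Rowan's mixing probability p:
  Colleen's expected payoff from Y: p·1 + (1−p)·(-4) = 5p - 4
  Colleen's expected payoff from X: p·(-4) + (1−p)·0 = -4p
  5p - 4 = -4p  ⇒  9p = 4  ⇒  p = 4/9.

p = 4/9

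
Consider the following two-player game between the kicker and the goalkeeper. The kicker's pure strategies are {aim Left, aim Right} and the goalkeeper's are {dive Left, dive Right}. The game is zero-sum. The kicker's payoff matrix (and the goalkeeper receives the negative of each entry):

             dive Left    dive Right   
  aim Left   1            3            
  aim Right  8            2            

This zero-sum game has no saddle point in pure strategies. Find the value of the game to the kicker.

Set the kicker's expected payoff from aim Left equal to that from aim Right:
  the kicker's expected payoff from aim Left: q·1 + (1−q)·3 = -2q + 3
  the kicker's expected payoff from aim Right: q·8 + (1−q)·2 = 6q + 2
  -2q + 3 = 6q + 2  ⇒  -8q = -1  ⇒  q = 1/8.
The value is the kicker's expected payoff against this mix (using aim Left): (1/8)·1 + (7/8)·3 = 11/4.

v = 11/4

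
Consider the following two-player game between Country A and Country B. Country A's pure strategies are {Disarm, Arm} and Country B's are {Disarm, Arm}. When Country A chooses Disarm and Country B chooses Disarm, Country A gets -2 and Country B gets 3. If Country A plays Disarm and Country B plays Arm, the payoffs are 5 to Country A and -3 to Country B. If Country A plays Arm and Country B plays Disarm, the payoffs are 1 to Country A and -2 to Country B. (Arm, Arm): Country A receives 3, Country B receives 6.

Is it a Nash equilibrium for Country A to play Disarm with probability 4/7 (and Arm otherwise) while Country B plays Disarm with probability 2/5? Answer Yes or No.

Check Country B's indifference given Country A's mix p = 4/7:
  payoff from Disarm = 6/7; payoff from Arm = 6/7 — equal.
Check Country A's indifference given Country B's mix q = 2/5:
  payoff from Disarm = 11/5; payoff from Arm = 11/5 — equal.
Both players are indifferent, so neither can profitably deviate.

Yes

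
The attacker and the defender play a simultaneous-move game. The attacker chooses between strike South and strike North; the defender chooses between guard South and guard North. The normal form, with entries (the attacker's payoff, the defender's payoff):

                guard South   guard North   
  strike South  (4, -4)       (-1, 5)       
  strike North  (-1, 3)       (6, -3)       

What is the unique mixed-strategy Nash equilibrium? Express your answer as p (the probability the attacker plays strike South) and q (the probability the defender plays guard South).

The defender's indifference between guard South and guard North determines the attacker's mixing probability p:
  the defender's payoff from guard South: p·(-4) + (1−p)·3 = -7p + 3
  the defender's payoff from guard North: p·5 + (1−p)·(-3) = 8p - 3
  -7p + 3 = 8p - 3  ⇒  -15p = -6  ⇒  p = 2/5.
In a mixed equilibrium the attacker is indifferent between strike South and strike North; this condition fixes q.
  the attacker's expected payoff from strike South: q·4 + (1−q)·(-1) = 5q - 1
  the attacker's expected payoff from strike North: q·(-1) + (1−q)·6 = -7q + 6
  5q - 1 = -7q + 6  ⇒  12q = 7  ⇒  q = 7/12.

p = 2/5, q = 7/12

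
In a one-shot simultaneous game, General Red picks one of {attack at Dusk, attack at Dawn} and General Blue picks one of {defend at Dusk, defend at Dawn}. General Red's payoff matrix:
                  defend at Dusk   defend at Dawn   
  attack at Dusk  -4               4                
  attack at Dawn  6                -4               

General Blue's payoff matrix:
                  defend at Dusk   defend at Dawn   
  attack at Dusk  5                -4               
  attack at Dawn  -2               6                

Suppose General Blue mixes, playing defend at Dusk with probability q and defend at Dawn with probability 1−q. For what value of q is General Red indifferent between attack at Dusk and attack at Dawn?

q = 4/9

General Red's indifference between attack at Dusk and attack at Dawn determines General Blue's mixing probability q:
  General Red's payoff from attack at Dusk: q·(-4) + (1−q)·4 = -8q + 4
  General Red's payoff from attack at Dawn: q·6 + (1−q)·(-4) = 10q - 4
  -8q + 4 = 10q - 4  ⇒  -18q = -8  ⇒  q = 4/9.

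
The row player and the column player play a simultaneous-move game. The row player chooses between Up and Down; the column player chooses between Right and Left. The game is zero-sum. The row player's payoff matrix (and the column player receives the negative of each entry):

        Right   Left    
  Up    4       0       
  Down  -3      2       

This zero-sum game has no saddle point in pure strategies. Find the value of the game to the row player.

For the row player to be willing to mix, the row player must be indifferent between Up and Down, which pins down the column player's mix.
  the row player's expected payoff from Up: q·4 + (1−q)·0 = 4q
  the row player's expected payoff from Down: q·(-3) + (1−q)·2 = -5q + 2
  4q = -5q + 2  ⇒  9q = 2  ⇒  q = 2/9.
The value is the row player's expected payoff against this mix (using Up): (2/9)·4 + (7/9)·0 = 8/9.

v = 8/9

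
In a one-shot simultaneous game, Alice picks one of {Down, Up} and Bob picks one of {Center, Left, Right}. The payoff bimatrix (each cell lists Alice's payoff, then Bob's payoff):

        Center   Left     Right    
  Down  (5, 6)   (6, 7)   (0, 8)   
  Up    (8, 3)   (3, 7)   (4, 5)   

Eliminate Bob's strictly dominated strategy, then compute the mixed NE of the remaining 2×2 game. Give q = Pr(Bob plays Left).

q = 4/7

Bob's strategy Center is strictly dominated by Right: 8 > 6 and 5 > 3. Eliminate Center.
For Alice to be willing to mix, Alice must be indifferent between Down and Up, which pins down Bob's mix.
  Alice's payoff from Down: q·6 + (1−q)·0 = 6q
  Alice's payoff from Up: q·3 + (1−q)·4 = -q + 4
  6q = -q + 4  ⇒  7q = 4  ⇒  q = 4/7.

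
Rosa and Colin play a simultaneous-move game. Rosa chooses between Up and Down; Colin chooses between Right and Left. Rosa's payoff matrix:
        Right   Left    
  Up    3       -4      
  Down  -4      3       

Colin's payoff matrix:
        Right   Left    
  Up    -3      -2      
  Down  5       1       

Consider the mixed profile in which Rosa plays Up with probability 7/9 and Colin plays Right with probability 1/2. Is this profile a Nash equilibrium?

Given Rosa's mix p = 7/9, Colin's payoff from Right is -11/9 but from Left is -4/3. Colin strictly prefers Right, so Colin would not mix.
So the proposed profile is not a Nash equilibrium.

No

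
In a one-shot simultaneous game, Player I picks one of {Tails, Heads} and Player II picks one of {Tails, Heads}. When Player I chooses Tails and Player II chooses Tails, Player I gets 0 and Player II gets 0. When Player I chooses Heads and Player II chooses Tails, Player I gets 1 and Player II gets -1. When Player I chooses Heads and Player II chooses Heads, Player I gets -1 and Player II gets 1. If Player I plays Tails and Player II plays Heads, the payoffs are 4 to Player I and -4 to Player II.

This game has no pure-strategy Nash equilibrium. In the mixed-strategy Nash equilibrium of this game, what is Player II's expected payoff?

-2/3

In a mixed equilibrium Player II is indifferent between Tails and Heads; this condition fixes p.
  Player II's expected payoff from Tails: p·0 + (1−p)·(-1) = p - 1
  Player II's expected payoff from Heads: p·(-4) + (1−p)·1 = -5p + 1
  p - 1 = -5p + 1  ⇒  6p = 2  ⇒  p = 1/3.
At equilibrium Player II is indifferent across columns, so Player II's payoff equals the payoff from Tails: (1/3)·0 + (2/3)·(-1) = -2/3.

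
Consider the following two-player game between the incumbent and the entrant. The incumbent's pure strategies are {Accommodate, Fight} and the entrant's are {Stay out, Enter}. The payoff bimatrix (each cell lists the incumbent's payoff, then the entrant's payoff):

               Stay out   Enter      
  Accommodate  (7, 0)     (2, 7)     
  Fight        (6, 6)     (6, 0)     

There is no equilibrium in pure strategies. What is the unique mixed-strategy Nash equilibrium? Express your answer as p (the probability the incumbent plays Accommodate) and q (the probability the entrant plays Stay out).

p = 6/13, q = 4/5

For the entrant to be willing to mix, the entrant must be indifferent between Stay out and Enter, which pins down the incumbent's mix.
  the entrant's expected payoff from Stay out: p·0 + (1−p)·6 = -6p + 6
  the entrant's expected payoff from Enter: p·7 + (1−p)·0 = 7p
  -6p + 6 = 7p  ⇒  -13p = -6  ⇒  p = 6/13.
In a mixed equilibrium the incumbent is indifferent between Accommodate and Fight; this condition fixes q.
  the incumbent's payoff from Accommodate: q·7 + (1−q)·2 = 5q + 2
  the incumbent's payoff from Fight: q·6 + (1−q)·6 = 6
  5q + 2 = 6  ⇒  5q = 4  ⇒  q = 4/5.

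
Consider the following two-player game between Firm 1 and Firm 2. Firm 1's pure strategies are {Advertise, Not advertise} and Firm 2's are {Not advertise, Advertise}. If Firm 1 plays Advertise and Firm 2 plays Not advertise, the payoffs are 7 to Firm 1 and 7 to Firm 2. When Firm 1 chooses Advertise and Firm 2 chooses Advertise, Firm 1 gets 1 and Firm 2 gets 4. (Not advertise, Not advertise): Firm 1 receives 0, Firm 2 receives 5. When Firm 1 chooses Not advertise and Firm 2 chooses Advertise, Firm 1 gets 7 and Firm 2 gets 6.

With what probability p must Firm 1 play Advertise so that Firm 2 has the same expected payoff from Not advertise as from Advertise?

Set Firm 2's expected payoff from Not advertise equal to that from Advertise:
  Firm 2's payoff to Not advertise: p·7 + (1−p)·5 = 2p + 5
  Firm 2's payoff to Advertise: p·4 + (1−p)·6 = -2p + 6
  2p + 5 = -2p + 6  ⇒  4p = 1  ⇒  p = 1/4.

p = 1/4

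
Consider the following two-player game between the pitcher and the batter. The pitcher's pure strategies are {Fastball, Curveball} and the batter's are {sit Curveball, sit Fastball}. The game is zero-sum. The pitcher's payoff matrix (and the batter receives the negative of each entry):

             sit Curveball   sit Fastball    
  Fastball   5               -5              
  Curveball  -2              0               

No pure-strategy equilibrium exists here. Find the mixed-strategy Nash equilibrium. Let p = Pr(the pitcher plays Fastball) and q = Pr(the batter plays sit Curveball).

The pitcher's mix must leave the batter indifferent between sit Curveball and sit Fastball.
  the batter's payoff from sit Curveball: p·(-5) + (1−p)·2 = -7p + 2
  the batter's payoff from sit Fastball: p·5 + (1−p)·0 = 5p
  -7p + 2 = 5p  ⇒  -12p = -2  ⇒  p = 1/6.
In a mixed equilibrium the pitcher is indifferent between Fastball and Curveball; this condition fixes q.
  the pitcher's expected payoff from Fastball: q·5 + (1−q)·(-5) = 10q - 5
  the pitcher's expected payoff from Curveball: q·(-2) + (1−q)·0 = -2q
  10q - 5 = -2q  ⇒  12q = 5  ⇒  q = 5/12.

p = 1/6, q = 5/12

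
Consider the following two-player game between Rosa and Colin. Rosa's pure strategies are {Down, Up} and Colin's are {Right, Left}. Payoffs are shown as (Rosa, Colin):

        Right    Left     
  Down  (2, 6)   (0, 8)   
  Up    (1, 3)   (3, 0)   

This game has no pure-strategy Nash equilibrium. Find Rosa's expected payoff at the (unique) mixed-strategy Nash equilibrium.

In a mixed equilibrium Rosa is indifferent between Down and Up; this condition fixes q.
  Rosa's payoff from Down: q·2 + (1−q)·0 = 2q
  Rosa's payoff from Up: q·1 + (1−q)·3 = -2q + 3
  2q = -2q + 3  ⇒  4q = 3  ⇒  q = 3/4.
At equilibrium Rosa is indifferent across rows, so Rosa's payoff equals the payoff from Down: (3/4)·2 + (1/4)·0 = 3/2.

3/2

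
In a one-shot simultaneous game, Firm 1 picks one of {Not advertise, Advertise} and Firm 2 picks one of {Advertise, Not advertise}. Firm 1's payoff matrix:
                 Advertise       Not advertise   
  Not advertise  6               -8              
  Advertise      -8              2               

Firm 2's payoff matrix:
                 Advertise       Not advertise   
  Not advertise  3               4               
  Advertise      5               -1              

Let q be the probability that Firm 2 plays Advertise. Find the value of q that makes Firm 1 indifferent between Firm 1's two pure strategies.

q = 5/12

Firm 2's mix must leave Firm 1 indifferent between Not advertise and Advertise.
  Firm 1's payoff from Not advertise: q·6 + (1−q)·(-8) = 14q - 8
  Firm 1's payoff from Advertise: q·(-8) + (1−q)·2 = -10q + 2
  14q - 8 = -10q + 2  ⇒  24q = 10  ⇒  q = 5/12.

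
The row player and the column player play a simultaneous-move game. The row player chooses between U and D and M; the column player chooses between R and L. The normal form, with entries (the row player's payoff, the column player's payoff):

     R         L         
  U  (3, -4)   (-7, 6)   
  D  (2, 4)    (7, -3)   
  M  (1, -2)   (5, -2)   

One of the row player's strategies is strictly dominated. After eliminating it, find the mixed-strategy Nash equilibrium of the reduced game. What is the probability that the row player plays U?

The row player's strategy M is strictly dominated by D: 2 > 1 and 7 > 5. Eliminate M.
In a mixed equilibrium the column player is indifferent between R and L; this condition fixes p.
  the column player's expected payoff from R: p·(-4) + (1−p)·4 = -8p + 4
  the column player's expected payoff from L: p·6 + (1−p)·(-3) = 9p - 3
  -8p + 4 = 9p - 3  ⇒  -17p = -7  ⇒  p = 7/17.

p = 7/17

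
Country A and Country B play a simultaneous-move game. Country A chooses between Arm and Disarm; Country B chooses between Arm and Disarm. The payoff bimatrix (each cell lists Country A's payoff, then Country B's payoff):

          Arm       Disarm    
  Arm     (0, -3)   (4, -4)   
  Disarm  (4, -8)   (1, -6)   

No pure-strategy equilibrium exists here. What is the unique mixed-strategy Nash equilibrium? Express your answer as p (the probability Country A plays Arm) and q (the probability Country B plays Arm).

p = 2/3, q = 3/7

For Country B to be willing to mix, Country B must be indifferent between Arm and Disarm, which pins down Country A's mix.
  Country B's expected payoff from Arm: p·(-3) + (1−p)·(-8) = 5p - 8
  Country B's expected payoff from Disarm: p·(-4) + (1−p)·(-6) = 2p - 6
  5p - 8 = 2p - 6  ⇒  3p = 2  ⇒  p = 2/3.
Country A's indifference between Arm and Disarm determines Country B's mixing probability q:
  Country A's expected payoff from Arm: q·0 + (1−q)·4 = -4q + 4
  Country A's expected payoff from Disarm: q·4 + (1−q)·1 = 3q + 1
  -4q + 4 = 3q + 1  ⇒  -7q = -3  ⇒  q = 3/7.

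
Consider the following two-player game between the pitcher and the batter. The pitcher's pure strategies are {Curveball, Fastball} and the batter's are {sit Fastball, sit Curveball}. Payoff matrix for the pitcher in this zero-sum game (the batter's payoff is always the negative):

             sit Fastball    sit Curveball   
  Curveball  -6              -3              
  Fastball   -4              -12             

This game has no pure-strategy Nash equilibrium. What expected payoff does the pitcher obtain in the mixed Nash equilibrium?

-60/11

In a mixed equilibrium the pitcher is indifferent between Curveball and Fastball; this condition fixes q.
  the pitcher's payoff from Curveball: q·(-6) + (1−q)·(-3) = -3q - 3
  the pitcher's payoff from Fastball: q·(-4) + (1−q)·(-12) = 8q - 12
  -3q - 3 = 8q - 12  ⇒  -11q = -9  ⇒  q = 9/11.
At equilibrium the pitcher is indifferent across rows, so the pitcher's payoff equals the payoff from Curveball: (9/11)·(-6) + (2/11)·(-3) = -60/11.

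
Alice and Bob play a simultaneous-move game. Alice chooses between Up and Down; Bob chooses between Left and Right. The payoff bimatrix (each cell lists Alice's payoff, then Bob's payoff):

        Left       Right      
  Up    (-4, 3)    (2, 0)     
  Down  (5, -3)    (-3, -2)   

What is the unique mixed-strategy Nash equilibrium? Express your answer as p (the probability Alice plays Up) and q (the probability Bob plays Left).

p = 1/4, q = 5/14

Set Bob's expected payoff from Left equal to that from Right:
  Bob's payoff to Left: p·3 + (1−p)·(-3) = 6p - 3
  Bob's payoff to Right: p·0 + (1−p)·(-2) = 2p - 2
  6p - 3 = 2p - 2  ⇒  4p = 1  ⇒  p = 1/4.
For Alice to be willing to mix, Alice must be indifferent between Up and Down, which pins down Bob's mix.
  Alice's payoff to Up: q·(-4) + (1−q)·2 = -6q + 2
  Alice's payoff to Down: q·5 + (1−q)·(-3) = 8q - 3
  -6q + 2 = 8q - 3  ⇒  -14q = -5  ⇒  q = 5/14.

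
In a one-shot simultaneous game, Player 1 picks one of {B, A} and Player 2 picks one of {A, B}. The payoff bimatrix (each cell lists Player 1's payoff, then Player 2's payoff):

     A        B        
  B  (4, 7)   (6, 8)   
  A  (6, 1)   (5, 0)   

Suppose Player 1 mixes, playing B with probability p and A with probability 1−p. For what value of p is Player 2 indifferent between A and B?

Set Player 2's expected payoff from A equal to that from B:
  Player 2's expected payoff from A: p·7 + (1−p)·1 = 6p + 1
  Player 2's expected payoff from B: p·8 + (1−p)·0 = 8p
  6p + 1 = 8p  ⇒  -2p = -1  ⇒  p = 1/2.

p = 1/2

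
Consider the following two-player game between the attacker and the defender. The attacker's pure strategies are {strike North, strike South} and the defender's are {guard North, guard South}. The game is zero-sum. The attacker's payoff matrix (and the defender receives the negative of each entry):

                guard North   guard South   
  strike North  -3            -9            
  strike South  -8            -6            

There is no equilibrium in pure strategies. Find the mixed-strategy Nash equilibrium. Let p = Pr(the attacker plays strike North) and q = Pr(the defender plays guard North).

In a mixed equilibrium the defender is indifferent between guard North and guard South; this condition fixes p.
  the defender's payoff to guard North: p·3 + (1−p)·8 = -5p + 8
  the defender's payoff to guard South: p·9 + (1−p)·6 = 3p + 6
  -5p + 8 = 3p + 6  ⇒  -8p = -2  ⇒  p = 1/4.
Set the attacker's expected payoff from strike North equal to that from strike South:
  the attacker's expected payoff from strike North: q·(-3) + (1−q)·(-9) = 6q - 9
  the attacker's expected payoff from strike South: q·(-8) + (1−q)·(-6) = -2q - 6
  6q - 9 = -2q - 6  ⇒  8q = 3  ⇒  q = 3/8.

p = 1/4, q = 3/8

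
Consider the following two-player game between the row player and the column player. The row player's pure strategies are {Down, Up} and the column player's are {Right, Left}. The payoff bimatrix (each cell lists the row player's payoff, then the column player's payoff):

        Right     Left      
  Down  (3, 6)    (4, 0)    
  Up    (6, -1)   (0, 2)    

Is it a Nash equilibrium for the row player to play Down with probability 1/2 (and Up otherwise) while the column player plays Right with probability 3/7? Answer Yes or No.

No

Given the row player's mix p = 1/2, the column player's payoff from Right is 5/2 but from Left is 1. The column player strictly prefers Right, so the column player would not mix.
So the proposed profile is not a Nash equilibrium.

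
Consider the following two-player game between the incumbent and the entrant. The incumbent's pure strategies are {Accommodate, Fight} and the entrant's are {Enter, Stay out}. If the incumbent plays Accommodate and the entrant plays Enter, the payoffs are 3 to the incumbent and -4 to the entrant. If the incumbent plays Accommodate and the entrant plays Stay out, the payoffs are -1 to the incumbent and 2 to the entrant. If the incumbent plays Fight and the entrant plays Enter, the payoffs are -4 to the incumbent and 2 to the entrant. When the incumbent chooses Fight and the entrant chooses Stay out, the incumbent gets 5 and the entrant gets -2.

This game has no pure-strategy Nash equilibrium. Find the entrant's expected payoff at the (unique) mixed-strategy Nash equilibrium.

The incumbent's mix must leave the entrant indifferent between Enter and Stay out.
  the entrant's payoff from Enter: p·(-4) + (1−p)·2 = -6p + 2
  the entrant's payoff from Stay out: p·2 + (1−p)·(-2) = 4p - 2
  -6p + 2 = 4p - 2  ⇒  -10p = -4  ⇒  p = 2/5.
At equilibrium the entrant is indifferent across columns, so the entrant's payoff equals the payoff from Enter: (2/5)·(-4) + (3/5)·2 = -2/5.

-2/5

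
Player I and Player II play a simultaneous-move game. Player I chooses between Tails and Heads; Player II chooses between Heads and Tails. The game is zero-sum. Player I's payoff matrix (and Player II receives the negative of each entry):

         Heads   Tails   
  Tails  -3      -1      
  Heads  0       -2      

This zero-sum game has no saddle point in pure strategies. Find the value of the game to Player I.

v = -3/2

For Player I to be willing to mix, Player I must be indifferent between Tails and Heads, which pins down Player II's mix.
  Player I's payoff from Tails: q·(-3) + (1−q)·(-1) = -2q - 1
  Player I's payoff from Heads: q·0 + (1−q)·(-2) = 2q - 2
  -2q - 1 = 2q - 2  ⇒  -4q = -1  ⇒  q = 1/4.
The value is Player I's expected payoff against this mix (using Tails): (1/4)·(-3) + (3/4)·(-1) = -3/2.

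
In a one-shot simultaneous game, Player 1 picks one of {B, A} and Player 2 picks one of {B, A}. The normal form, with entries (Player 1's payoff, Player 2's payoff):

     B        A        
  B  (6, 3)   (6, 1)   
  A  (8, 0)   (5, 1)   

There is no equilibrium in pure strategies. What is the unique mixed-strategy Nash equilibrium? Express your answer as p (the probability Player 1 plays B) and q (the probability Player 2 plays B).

For Player 2 to be willing to mix, Player 2 must be indifferent between B and A, which pins down Player 1's mix.
  Player 2's payoff from B: p·3 + (1−p)·0 = 3p
  Player 2's payoff from A: p·1 + (1−p)·1 = 1
  3p = 1  ⇒  3p = 1  ⇒  p = 1/3.
Set Player 1's expected payoff from B equal to that from A:
  Player 1's expected payoff from B: q·6 + (1−q)·6 = 6
  Player 1's expected payoff from A: q·8 + (1−q)·5 = 3q + 5
  6 = 3q + 5  ⇒  -3q = -1  ⇒  q = 1/3.

p = 1/3, q = 1/3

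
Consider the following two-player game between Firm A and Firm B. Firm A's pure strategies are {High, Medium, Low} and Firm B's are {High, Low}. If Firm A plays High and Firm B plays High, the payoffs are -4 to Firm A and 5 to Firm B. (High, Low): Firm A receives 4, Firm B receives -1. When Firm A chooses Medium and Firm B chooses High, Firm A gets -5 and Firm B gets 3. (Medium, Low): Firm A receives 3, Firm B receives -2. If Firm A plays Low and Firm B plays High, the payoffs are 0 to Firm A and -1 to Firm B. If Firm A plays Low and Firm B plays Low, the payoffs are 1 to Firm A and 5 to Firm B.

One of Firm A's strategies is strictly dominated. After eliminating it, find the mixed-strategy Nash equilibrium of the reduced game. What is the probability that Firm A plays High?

Firm A's strategy Medium is strictly dominated by High: -4 > -5 and 4 > 3. Eliminate Medium.
Firm A's mix must leave Firm B indifferent between High and Low.
  Firm B's expected payoff from High: p·5 + (1−p)·(-1) = 6p - 1
  Firm B's expected payoff from Low: p·(-1) + (1−p)·5 = -6p + 5
  6p - 1 = -6p + 5  ⇒  12p = 6  ⇒  p = 1/2.

p = 1/2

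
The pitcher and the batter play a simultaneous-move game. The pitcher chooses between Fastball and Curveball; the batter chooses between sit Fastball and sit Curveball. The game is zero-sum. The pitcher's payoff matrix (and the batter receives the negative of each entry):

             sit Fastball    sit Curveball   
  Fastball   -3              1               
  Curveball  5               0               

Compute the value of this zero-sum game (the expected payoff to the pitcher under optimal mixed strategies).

v = 5/9

In a mixed equilibrium the pitcher is indifferent between Fastball and Curveball; this condition fixes q.
  the pitcher's expected payoff from Fastball: q·(-3) + (1−q)·1 = -4q + 1
  the pitcher's expected payoff from Curveball: q·5 + (1−q)·0 = 5q
  -4q + 1 = 5q  ⇒  -9q = -1  ⇒  q = 1/9.
The value is the pitcher's expected payoff against this mix (using Fastball): (1/9)·(-3) + (8/9)·1 = 5/9.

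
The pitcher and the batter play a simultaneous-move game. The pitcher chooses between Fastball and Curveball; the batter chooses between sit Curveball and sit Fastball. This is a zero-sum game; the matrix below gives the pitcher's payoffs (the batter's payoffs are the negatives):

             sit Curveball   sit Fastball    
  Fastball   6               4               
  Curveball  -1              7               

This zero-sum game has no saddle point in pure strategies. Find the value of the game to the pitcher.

In a mixed equilibrium the pitcher is indifferent between Fastball and Curveball; this condition fixes q.
  the pitcher's expected payoff from Fastball: q·6 + (1−q)·4 = 2q + 4
  the pitcher's expected payoff from Curveball: q·(-1) + (1−q)·7 = -8q + 7
  2q + 4 = -8q + 7  ⇒  10q = 3  ⇒  q = 3/10.
The value is the pitcher's expected payoff against this mix (using Fastball): (3/10)·6 + (7/10)·4 = 23/5.

v = 23/5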